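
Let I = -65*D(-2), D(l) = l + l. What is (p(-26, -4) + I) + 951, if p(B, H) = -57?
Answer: 1154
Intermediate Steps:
D(l) = 2*l
I = 260 (I = -130*(-2) = -65*(-4) = 260)
(p(-26, -4) + I) + 951 = (-57 + 260) + 951 = 203 + 951 = 1154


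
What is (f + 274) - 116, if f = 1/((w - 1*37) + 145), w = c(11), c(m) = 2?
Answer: 17381/110 ≈ 158.01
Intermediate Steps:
w = 2
f = 1/110 (f = 1/((2 - 1*37) + 145) = 1/((2 - 37) + 145) = 1/(-35 + 145) = 1/110 ≈ 0.0090909)
(f + 274) - 116 = (1/110 + 274) - 116 = 30141/110 - 116 = 17381/110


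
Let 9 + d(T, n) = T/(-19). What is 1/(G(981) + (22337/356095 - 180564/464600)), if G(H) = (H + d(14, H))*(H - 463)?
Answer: 157169650150/79074249773929189 ≈ 1.9876e-6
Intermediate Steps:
d(T, n) = -9 - T/19 (d(T, n) = -9 + T/(-19) = -9 + T*(-1/19) = -9 - T/19)
G(H) = (-463 + H)*(-185/19 + H) (G(H) = (H + (-9 - 1/19*14))*(H - 463) = (H + (-9 - 14/19))*(-463 + H) = (H - 185/19)*(-463 + H) = (-185/19 + H)*(-463 + H) = (-463 + H)*(-185/19 + H))
1/(G(981) + (22337/356095 - 180564/464600)) = 1/((85655/19 + 981² - 8982/19*981) + (22337/356095 - 180564/464600)) = 1/((85655/19 + 962361 - 8811342/19) + (22337*(1/356095) - 180564*1/464600)) = 1/(9559172/19 + (22337/356095 - 45141/116150)) = 1/(9559172/19 - 2696008369/8272086850) = 1/(79074249773929189/157169650150) = 157169650150/79074249773929189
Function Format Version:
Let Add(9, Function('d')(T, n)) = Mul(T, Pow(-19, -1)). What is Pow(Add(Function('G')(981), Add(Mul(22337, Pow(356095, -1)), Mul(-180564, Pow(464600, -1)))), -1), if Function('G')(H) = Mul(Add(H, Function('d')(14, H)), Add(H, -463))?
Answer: Rational(157169650150, 79074249773929189) ≈ 1.9876e-6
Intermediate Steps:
Function('d')(T, n) = Add(-9, Mul(Rational(-1, 19), T)) (Function('d')(T, n) = Add(-9, Mul(T, Pow(-19, -1))) = Add(-9, Mul(T, Rational(-1, 19))) = Add(-9, Mul(Rational(-1, 19), T)))
Function('G')(H) = Mul(Add(-463, H), Add(Rational(-185, 19), H)) (Function('G')(H) = Mul(Add(H, Add(-9, Mul(Rational(-1, 19), 14))), Add(H, -463)) = Mul(Add(H, Add(-9, Rational(-14, 19))), Add(-463, H)) = Mul(Add(H, Rational(-185, 19)), Add(-463, H)) = Mul(Add(Rational(-185, 19), H), Add(-463, H)) = Mul(Add(-463, H), Add(Rational(-185, 19), H)))
Pow(Add(Function('G')(981), Add(Mul(22337, Pow(356095, -1)), Mul(-180564, Pow(464600, -1)))), -1) = Pow(Add(Add(Rational(85655, 19), Pow(981, 2), Mul(Rational(-8982, 19), 981)), Add(Mul(22337, Pow(356095, -1)), Mul(-180564, Pow(464600, -1)))), -1) = Pow(Add(Add(Rational(85655, 19), 962361, Rational(-8811342, 19)), Add(Mul(22337, Rational(1, 356095)), Mul(-180564, Rational(1, 464600)))), -1) = Pow(Add(Rational(9559172, 19), Add(Rational(22337, 356095), Rational(-45141, 116150))), -1) = Pow(Add(Rational(9559172, 19), Rational(-2696008369, 8272086850)), -1) = Pow(Rational(79074249773929189, 157169650150), -1) = Rational(157169650150, 79074249773929189)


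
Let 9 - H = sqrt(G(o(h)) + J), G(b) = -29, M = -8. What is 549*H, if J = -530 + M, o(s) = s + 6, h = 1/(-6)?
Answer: 4941 - 4941*I*sqrt(7) ≈ 4941.0 - 13073.0*I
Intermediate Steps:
h = -1/6 ≈ -0.16667
o(s) = 6 + s
J = -538 (J = -530 - 8 = -538)
H = 9 - 9*I*sqrt(7) (H = 9 - sqrt(-29 - 538) = 9 - sqrt(-567) = 9 - 9*I*sqrt(7) ≈ 9.0 - 23.812*I)
549*H = 549*(9 - 9*I*sqrt(7)) = 4941 - 4941*I*sqrt(7)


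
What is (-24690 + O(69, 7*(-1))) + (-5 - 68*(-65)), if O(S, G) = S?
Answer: -20206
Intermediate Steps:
(-24690 + O(69, 7*(-1))) + (-5 - 68*(-65)) = (-24690 + 69) + (-5 - 68*(-65)) = -24621 + (-5 + 4420) = -24621 + 4415 = -20206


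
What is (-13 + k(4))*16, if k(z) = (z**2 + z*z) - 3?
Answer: 256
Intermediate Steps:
k(z) = -3 + 2*z**2 (k(z) = (z**2 + z**2) - 3 = 2*z**2 - 3 = -3 + 2*z**2)
(-13 + k(4))*16 = (-13 + (-3 + 2*4**2))*16 = (-13 + (-3 + 2*16))*16 = (-13 + (-3 + 32))*16 = (-13 + 29)*16 = 16*16 = 256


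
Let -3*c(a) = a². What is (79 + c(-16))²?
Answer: 361/9 ≈ 40.111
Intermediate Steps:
c(a) = -a²/3
(79 + c(-16))² = (79 - ⅓*(-16)²)² = (79 - ⅓*256)² = (79 - 256/3)² = (-19/3)² = 361/9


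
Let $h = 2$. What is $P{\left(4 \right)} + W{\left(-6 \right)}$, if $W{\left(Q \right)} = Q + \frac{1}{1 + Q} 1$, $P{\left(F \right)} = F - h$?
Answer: $- \frac{21}{5} \approx -4.2$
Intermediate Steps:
$P{\left(F \right)} = -2 + F$ ($P{\left(F \right)} = F - 2 = -2 + F$)
$W{\left(Q \right)} = Q + \frac{1}{1 + Q}$
$P{\left(4 \right)} + W{\left(-6 \right)} = \left(-2 + 4\right) + \frac{1 - 6 + \left(-6\right)^{2}}{1 - 6} = 2 + \frac{1 - 6 + 36}{-5} = 2 - \frac{31}{5} = - \frac{21}{5}$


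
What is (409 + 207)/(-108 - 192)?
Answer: -154/75 ≈ -2.0533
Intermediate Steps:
(409 + 207)/(-108 - 192) = 616/(-300) = 616*(-1/300) = -154/75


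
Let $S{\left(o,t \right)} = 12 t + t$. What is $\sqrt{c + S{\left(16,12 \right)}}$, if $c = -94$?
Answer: $\sqrt{62} \approx 7.874$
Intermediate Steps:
$S{\left(o,t \right)} = 13 t$
$\sqrt{c + S{\left(16,12 \right)}} = \sqrt{-94 + 13 \cdot 12} = \sqrt{-94 + 156} = \sqrt{62}$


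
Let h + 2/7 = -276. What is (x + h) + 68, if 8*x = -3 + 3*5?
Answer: -2895/14 ≈ -206.79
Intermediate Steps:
h = -1934/7 (h = -2/7 - 276 = -1934/7 ≈ -276.29)
x = 3/2 (x = (-3 + 3*5)/8 = (-3 + 15)/8 = (⅛)*12 = 3/2 ≈ 1.5000)
(x + h) + 68 = (3/2 - 1934/7) + 68 = -3847/14 + 68 = -2895/14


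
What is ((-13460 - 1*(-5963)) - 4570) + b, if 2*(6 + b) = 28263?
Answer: 4117/2 ≈ 2058.5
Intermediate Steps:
b = 28251/2 (b = -6 + (½)*28263 = -6 + 28263/2 = 28251/2 ≈ 14126.)
((-13460 - 1*(-5963)) - 4570) + b = ((-13460 - 1*(-5963)) - 4570) + 28251/2 = ((-13460 + 5963) - 4570) + 28251/2 = (-7497 - 4570) + 28251/2 = -12067 + 28251/2 = 4117/2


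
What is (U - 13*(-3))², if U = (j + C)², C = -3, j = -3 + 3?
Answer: 2304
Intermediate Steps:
j = 0
U = 9 (U = (0 - 3)² = (-3)² = 9)
(U - 13*(-3))² = (9 - 13*(-3))² = (9 + 39)² = 48² = 2304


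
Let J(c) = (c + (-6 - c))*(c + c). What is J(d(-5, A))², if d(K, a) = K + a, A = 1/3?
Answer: 3136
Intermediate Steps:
A = ⅓ ≈ 0.33333
J(c) = -12*c
J(d(-5, A))² = (-12*(-5 + ⅓))² = (-12*(-14/3))² = 56² = 3136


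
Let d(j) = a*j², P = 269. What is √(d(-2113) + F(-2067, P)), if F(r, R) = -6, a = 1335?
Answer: √5960466609 ≈ 77204.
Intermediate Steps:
d(j) = 1335*j²
√(d(-2113) + F(-2067, P)) = √(1335*(-2113)² - 6) = √(1335*4464769 - 6) = √(5960466615 - 6) = √5960466609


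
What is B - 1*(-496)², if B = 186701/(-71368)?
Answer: -17557856589/71368 ≈ -2.4602e+5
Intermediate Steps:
B = -186701/71368 (B = 186701*(-1/71368) = -186701/71368 ≈ -2.6160)
B - 1*(-496)² = -186701/71368 - 1*(-496)² = -186701/71368 - 1*246016 = -186701/71368 - 246016 = -17557856589/71368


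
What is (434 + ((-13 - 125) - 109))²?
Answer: 34969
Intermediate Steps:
(434 + ((-13 - 125) - 109))² = (434 + (-138 - 109))² = (434 - 247)² = 187² = 34969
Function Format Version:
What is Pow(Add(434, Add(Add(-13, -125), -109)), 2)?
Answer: 34969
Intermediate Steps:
Pow(Add(434, Add(Add(-13, -125), -109)), 2) = Pow(Add(434, Add(-138, -109)), 2) = Pow(Add(434, -247), 2) = Pow(187, 2) = 34969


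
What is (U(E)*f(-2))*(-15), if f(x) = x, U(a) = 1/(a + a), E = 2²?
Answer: 15/4 ≈ 3.7500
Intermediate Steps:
E = 4
U(a) = 1/(2*a)
(U(E)*f(-2))*(-15) = (((½)/4)*(-2))*(-15) = (((½)*(¼))*(-2))*(-15) = ((⅛)*(-2))*(-15) = -¼*(-15) = 15/4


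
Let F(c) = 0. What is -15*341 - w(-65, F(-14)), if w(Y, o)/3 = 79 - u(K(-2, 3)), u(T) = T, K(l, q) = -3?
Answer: -5361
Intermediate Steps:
w(Y, o) = 246 (w(Y, o) = 3*(79 - 1*(-3)) = 3*(79 + 3) = 3*82 = 246)
-15*341 - w(-65, F(-14)) = -15*341 - 1*246 = -5115 - 246 = -5361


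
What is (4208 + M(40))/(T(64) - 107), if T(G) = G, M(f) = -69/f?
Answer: -168251/1720 ≈ -97.820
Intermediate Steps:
(4208 + M(40))/(T(64) - 107) = (4208 - 69/40)/(64 - 107) = (4208 - 69*1/40)/(-43) = (4208 - 69/40)*(-1/43) = (168251/40)*(-1/43) = -168251/1720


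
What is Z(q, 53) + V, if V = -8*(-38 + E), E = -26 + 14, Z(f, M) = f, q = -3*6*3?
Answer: 346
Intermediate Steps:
q = -54 (q = -18*3 = -54)
E = -12
V = 400 (V = -8*(-38 - 12) = -8*(-50) = 400)
Z(q, 53) + V = -54 + 400 = 346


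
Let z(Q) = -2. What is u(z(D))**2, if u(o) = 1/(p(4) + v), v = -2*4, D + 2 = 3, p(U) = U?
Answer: 1/16 ≈ 0.062500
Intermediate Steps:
D = 1 (D = -2 + 3 = 1)
v = -8
u(o) = -1/4 (u(o) = 1/(4 - 8) = 1/(-4) = -1/4)
u(z(D))**2 = (-1/4)**2 = 1/16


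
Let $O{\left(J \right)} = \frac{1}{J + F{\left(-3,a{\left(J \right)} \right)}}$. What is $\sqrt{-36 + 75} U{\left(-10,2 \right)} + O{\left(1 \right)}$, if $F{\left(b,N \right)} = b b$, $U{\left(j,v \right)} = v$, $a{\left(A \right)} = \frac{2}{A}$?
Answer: $\frac{1}{10} + 2 \sqrt{39} \approx 12.59$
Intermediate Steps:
$F{\left(b,N \right)} = b^{2}$
$O{\left(J \right)} = \frac{1}{9 + J}$ ($O{\left(J \right)} = \frac{1}{J + \left(-3\right)^{2}} = \frac{1}{J + 9} = \frac{1}{9 + J}$)
$\sqrt{-36 + 75} U{\left(-10,2 \right)} + O{\left(1 \right)} = \sqrt{-36 + 75} \cdot 2 + \frac{1}{9 + 1} = \sqrt{39} \cdot 2 + \frac{1}{10} = 2 \sqrt{39} + \frac{1}{10} = \frac{1}{10} + 2 \sqrt{39}$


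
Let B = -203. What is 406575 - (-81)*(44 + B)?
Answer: 393696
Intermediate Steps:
406575 - (-81)*(44 + B) = 406575 - (-81)*(44 - 203) = 406575 - (-81)*(-159) = 406575 - 1*12879 = 406575 - 12879 = 393696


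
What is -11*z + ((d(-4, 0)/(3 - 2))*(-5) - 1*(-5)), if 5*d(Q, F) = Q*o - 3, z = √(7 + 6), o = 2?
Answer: 16 - 11*√13 ≈ -23.661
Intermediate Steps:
z = √13 ≈ 3.6056
d(Q, F) = -⅗ + 2*Q/5 (d(Q, F) = (Q*2 - 3)/5 = (2*Q - 3)/5 = (-3 + 2*Q)/5 = -⅗ + 2*Q/5)
-11*z + ((d(-4, 0)/(3 - 2))*(-5) - 1*(-5)) = -11*√13 + (((-⅗ + (⅖)*(-4))/(3 - 2))*(-5) - 1*(-5)) = -11*√13 + (((-⅗ - 8/5)/1)*(-5) + 5) = -11*√13 + ((1*(-11/5))*(-5) + 5) = -11*√13 + (-11/5*(-5) + 5) = -11*√13 + (11 + 5) = -11*√13 + 16 = 16 - 11*√13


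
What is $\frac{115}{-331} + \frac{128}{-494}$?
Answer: $- \frac{49589}{81757} \approx -0.60654$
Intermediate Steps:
$\frac{115}{-331} + \frac{128}{-494} = 115 \left(- \frac{1}{331}\right) + 128 \left(- \frac{1}{494}\right) = - \frac{115}{331} - \frac{64}{247} = - \frac{49589}{81757}$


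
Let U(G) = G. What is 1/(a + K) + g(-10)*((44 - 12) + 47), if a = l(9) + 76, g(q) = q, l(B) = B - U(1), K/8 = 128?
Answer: -875319/1108 ≈ -790.00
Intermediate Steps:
K = 1024 (K = 8*128 = 1024)
l(B) = -1 + B (l(B) = B - 1*1 = B - 1 = -1 + B)
a = 84 (a = (-1 + 9) + 76 = 8 + 76 = 84)
1/(a + K) + g(-10)*((44 - 12) + 47) = 1/(84 + 1024) - 10*((44 - 12) + 47) = 1/1108 - 10*(32 + 47) = 1/1108 - 10*79 = 1/1108 - 790 = -875319/1108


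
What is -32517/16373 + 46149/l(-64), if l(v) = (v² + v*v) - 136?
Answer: 493640625/131900888 ≈ 3.7425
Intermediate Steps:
l(v) = -136 + 2*v² (l(v) = (v² + v²) - 136 = 2*v² - 136 = -136 + 2*v²)
-32517/16373 + 46149/l(-64) = -32517/16373 + 46149/(-136 + 2*(-64)²) = -32517*1/16373 + 46149/(-136 + 2*4096) = -32517/16373 + 46149/(-136 + 8192) = -32517/16373 + 46149/8056 = 493640625/131900888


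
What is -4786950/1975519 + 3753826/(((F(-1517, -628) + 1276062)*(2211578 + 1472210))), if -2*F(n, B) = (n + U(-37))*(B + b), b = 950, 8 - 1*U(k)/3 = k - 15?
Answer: -1878433881014739979/775208194907898362 ≈ -2.4231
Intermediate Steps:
U(k) = 69 - 3*k (U(k) = 24 - 3*(k - 15) = 24 - 3*(-15 + k) = 24 + (45 - 3*k) = 69 - 3*k)
F(n, B) = -(180 + n)*(950 + B)/2 (F(n, B) = -(n + (69 - 3*(-37)))*(B + 950)/2 = -(n + (69 + 111))*(950 + B)/2 = -(n + 180)*(950 + B)/2 = -(180 + n)*(950 + B)/2)
-4786950/1975519 + 3753826/(((F(-1517, -628) + 1276062)*(2211578 + 1472210))) = -4786950/1975519 + 3753826/((((-85500 - 475*(-1517) - 90*(-628) - ½*(-628)*(-1517)) + 1276062)*(2211578 + 1472210))) = -4786950*1/1975519 + 3753826/((((-85500 + 720575 + 56520 - 476338) + 1276062)*3683788)) = -683850/282217 + 3753826/(((215257 + 1276062)*3683788)) = -683850/282217 + 3753826/((1491319*3683788)) = -683850/282217 + 3753826/5493703036372 = -683850/282217 + 3753826*(1/5493703036372) = -683850/282217 + 1876913/2746851518186 = -1878433881014739979/775208194907898362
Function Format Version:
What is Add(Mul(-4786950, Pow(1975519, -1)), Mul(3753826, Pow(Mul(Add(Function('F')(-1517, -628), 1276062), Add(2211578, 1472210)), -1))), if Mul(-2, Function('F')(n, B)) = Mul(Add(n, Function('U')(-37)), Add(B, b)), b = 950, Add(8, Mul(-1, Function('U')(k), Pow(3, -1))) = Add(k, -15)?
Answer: Rational(-1878433881014739979, 775208194907898362) ≈ -2.4231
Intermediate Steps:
Function('U')(k) = Add(69, Mul(-3, k)) (Function('U')(k) = Add(24, Mul(-3, Add(k, -15))) = Add(24, Mul(-3, Add(-15, k))) = Add(24, Add(45, Mul(-3, k))) = Add(69, Mul(-3, k)))
Function('F')(n, B) = Mul(Rational(-1, 2), Add(180, n), Add(950, B)) (Function('F')(n, B) = Mul(Rational(-1, 2), Mul(Add(n, Add(69, Mul(-3, -37))), Add(B, 950))) = Mul(Rational(-1, 2), Mul(Add(n, Add(69, 111)), Add(950, B))) = Mul(Rational(-1, 2), Mul(Add(n, 180), Add(950, B))) = Mul(Rational(-1, 2), Mul(Add(180, n), Add(950, B))) = Mul(Rational(-1, 2), Add(180, n), Add(950, B)))
Add(Mul(-4786950, Pow(1975519, -1)), Mul(3753826, Pow(Mul(Add(Function('F')(-1517, -628), 1276062), Add(2211578, 1472210)), -1))) = Add(Mul(-4786950, Pow(1975519, -1)), Mul(3753826, Pow(Mul(Add(Add(-85500, Mul(-475, -1517), Mul(-90, -628), Mul(Rational(-1, 2), -628, -1517)), 1276062), Add(2211578, 1472210)), -1))) = Add(Mul(-4786950, Rational(1, 1975519)), Mul(3753826, Pow(Mul(Add(Add(-85500, 720575, 56520, -476338), 1276062), 3683788), -1))) = Add(Rational(-683850, 282217), Mul(3753826, Pow(Mul(Add(215257, 1276062), 3683788), -1))) = Add(Rational(-683850, 282217), Mul(3753826, Pow(Mul(1491319, 3683788), -1))) = Add(Rational(-683850, 282217), Mul(3753826, Pow(5493703036372, -1))) = Add(Rational(-683850, 282217), Mul(3753826, Rational(1, 5493703036372))) = Add(Rational(-683850, 282217), Rational(1876913, 2746851518186)) = Rational(-1878433881014739979, 775208194907898362)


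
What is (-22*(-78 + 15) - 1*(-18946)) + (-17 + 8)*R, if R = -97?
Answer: 21205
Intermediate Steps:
(-22*(-78 + 15) - 1*(-18946)) + (-17 + 8)*R = (-22*(-78 + 15) - 1*(-18946)) + (-17 + 8)*(-97) = (-22*(-63) + 18946) - 9*(-97) = (1386 + 18946) + 873 = 20332 + 873 = 21205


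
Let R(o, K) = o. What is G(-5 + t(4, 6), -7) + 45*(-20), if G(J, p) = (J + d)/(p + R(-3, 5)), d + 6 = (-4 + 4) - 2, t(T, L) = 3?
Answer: -899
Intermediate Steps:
d = -8 (d = -6 + ((-4 + 4) - 2) = -6 + (0 - 2) = -6 - 2 = -8)
G(J, p) = (-8 + J)/(-3 + p) (G(J, p) = (J - 8)/(p - 3) = (-8 + J)/(-3 + p))
G(-5 + t(4, 6), -7) + 45*(-20) = (-8 + (-5 + 3))/(-3 - 7) + 45*(-20) = (-8 - 2)/(-10) - 900 = -⅒*(-10) - 900 = 1 - 900 = -899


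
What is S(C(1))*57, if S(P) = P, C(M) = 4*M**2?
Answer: 228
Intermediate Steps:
S(C(1))*57 = (4*1**2)*57 = (4*1)*57 = 4*57 = 228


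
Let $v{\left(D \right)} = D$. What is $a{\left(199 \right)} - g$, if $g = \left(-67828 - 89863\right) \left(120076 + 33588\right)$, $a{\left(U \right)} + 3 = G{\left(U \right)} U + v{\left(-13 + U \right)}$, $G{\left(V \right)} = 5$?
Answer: $24231431002$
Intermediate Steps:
$a{\left(U \right)} = -16 + 6 U$ ($a{\left(U \right)} = -3 + \left(5 U + \left(-13 + U\right)\right) = -3 + \left(-13 + 6 U\right) = -16 + 6 U$)
$g = -24231429824$ ($g = \left(-157691\right) 153664 = -24231429824$)
$a{\left(199 \right)} - g = \left(-16 + 6 \cdot 199\right) - -24231429824 = \left(-16 + 1194\right) + 24231429824 = 1178 + 24231429824 = 24231431002$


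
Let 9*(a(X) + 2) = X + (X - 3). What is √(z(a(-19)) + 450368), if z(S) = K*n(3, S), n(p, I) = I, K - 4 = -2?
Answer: √4053194/3 ≈ 671.08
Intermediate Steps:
K = 2 (K = 4 - 2 = 2)
a(X) = -7/3 + 2*X/9 (a(X) = -2 + (X + (X - 3))/9 = -2 + (X + (-3 + X))/9 = -2 + (-3 + 2*X)/9 = -2 + (-⅓ + 2*X/9) = -7/3 + 2*X/9)
z(S) = 2*S
√(z(a(-19)) + 450368) = √(2*(-7/3 + (2/9)*(-19)) + 450368) = √(2*(-7/3 - 38/9) + 450368) = √(2*(-59/9) + 450368) = √(-118/9 + 450368) = √(4053194/9) = √4053194/3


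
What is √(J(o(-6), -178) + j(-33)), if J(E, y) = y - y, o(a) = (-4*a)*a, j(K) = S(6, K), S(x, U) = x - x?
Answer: 0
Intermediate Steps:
S(x, U) = 0
j(K) = 0
o(a) = -4*a²
J(E, y) = 0
√(J(o(-6), -178) + j(-33)) = √(0 + 0) = √0 = 0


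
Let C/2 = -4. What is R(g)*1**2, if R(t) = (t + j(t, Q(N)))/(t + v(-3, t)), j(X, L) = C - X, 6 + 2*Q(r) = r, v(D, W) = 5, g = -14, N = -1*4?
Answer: 8/9 ≈ 0.88889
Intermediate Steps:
N = -4
C = -8 (C = 2*(-4) = -8)
Q(r) = -3 + r/2
j(X, L) = -8 - X
R(t) = -8/(5 + t) (R(t) = (t + (-8 - t))/(t + 5) = -8/(5 + t))
R(g)*1**2 = -8/(5 - 14)*1**2 = -8/(-9)*1 = -8*(-1/9)*1 = (8/9)*1 = 8/9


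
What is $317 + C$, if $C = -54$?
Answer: $263$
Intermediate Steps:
$317 + C = 317 - 54 = 263$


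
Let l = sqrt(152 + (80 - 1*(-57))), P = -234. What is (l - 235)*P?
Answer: 51012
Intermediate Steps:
l = 17 (l = sqrt(152 + (80 + 57)) = sqrt(152 + 137) = sqrt(289) = 17)
(l - 235)*P = (17 - 235)*(-234) = -218*(-234) = 51012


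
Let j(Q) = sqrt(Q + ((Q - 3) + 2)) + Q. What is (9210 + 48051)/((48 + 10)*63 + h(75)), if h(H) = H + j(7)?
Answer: 71309032/4652561 - 19087*sqrt(13)/4652561 ≈ 15.312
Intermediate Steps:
j(Q) = Q + sqrt(-1 + 2*Q) (j(Q) = sqrt(Q + ((-3 + Q) + 2)) + Q = sqrt(Q + (-1 + Q)) + Q = sqrt(-1 + 2*Q) + Q = Q + sqrt(-1 + 2*Q))
h(H) = 7 + H + sqrt(13) (h(H) = H + (7 + sqrt(-1 + 2*7)) = H + (7 + sqrt(-1 + 14)) = H + (7 + sqrt(13)) = 7 + H + sqrt(13))
(9210 + 48051)/((48 + 10)*63 + h(75)) = (9210 + 48051)/((48 + 10)*63 + (7 + 75 + sqrt(13))) = 57261/(58*63 + (82 + sqrt(13))) = 57261/(3654 + (82 + sqrt(13))) = 57261/(3736 + sqrt(13))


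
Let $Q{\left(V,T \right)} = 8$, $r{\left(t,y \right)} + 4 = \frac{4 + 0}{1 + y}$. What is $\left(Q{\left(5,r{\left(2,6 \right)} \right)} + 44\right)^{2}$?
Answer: $2704$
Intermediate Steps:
$r{\left(t,y \right)} = -4 + \frac{4}{1 + y}$ ($r{\left(t,y \right)} = -4 + \frac{4 + 0}{1 + y} = -4 + \frac{4}{1 + y}$)
$\left(Q{\left(5,r{\left(2,6 \right)} \right)} + 44\right)^{2} = \left(8 + 44\right)^{2} = 52^{2} = 2704$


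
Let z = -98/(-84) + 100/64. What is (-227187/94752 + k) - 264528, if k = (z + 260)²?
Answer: -148194995335/758016 ≈ -1.9550e+5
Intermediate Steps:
z = 131/48 (z = -98*(-1/84) + 100*(1/64) = 7/6 + 25/16 = 131/48 ≈ 2.7292)
k = 159037321/2304 (k = (131/48 + 260)² = (12611/48)² = 159037321/2304 ≈ 69027.)
(-227187/94752 + k) - 264528 = (-227187/94752 + 159037321/2304) - 264528 = (-227187*1/94752 + 159037321/2304) - 264528 = (-25243/10528 + 159037321/2304) - 264528 = 52321461113/758016 - 264528 = -148194995335/758016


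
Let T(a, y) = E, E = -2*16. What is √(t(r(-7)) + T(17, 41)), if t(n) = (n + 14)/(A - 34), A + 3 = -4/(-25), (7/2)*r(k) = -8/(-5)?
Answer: I*√1346352798/6447 ≈ 5.6914*I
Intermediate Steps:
r(k) = 16/35 (r(k) = 2*(-8/(-5))/7 = 2*(-8*(-⅕))/7 = (2/7)*(8/5) = 16/35)
A = -71/25 (A = -3 - 4/(-25) = -3 - 4*(-1/25) = -3 + 4/25 = -71/25 ≈ -2.8400)
E = -32
T(a, y) = -32
t(n) = -350/921 - 25*n/921 (t(n) = (n + 14)/(-71/25 - 34) = (14 + n)/(-921/25) = (14 + n)*(-25/921) = -350/921 - 25*n/921)
√(t(r(-7)) + T(17, 41)) = √((-350/921 - 25/921*16/35) - 32) = √((-350/921 - 80/6447) - 32) = √(-2530/6447 - 32) = √(-208834/6447) = I*√1346352798/6447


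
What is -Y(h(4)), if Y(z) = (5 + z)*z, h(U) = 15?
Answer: -300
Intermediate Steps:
Y(z) = z*(5 + z)
-Y(h(4)) = -15*(5 + 15) = -15*20 = -1*300 = -300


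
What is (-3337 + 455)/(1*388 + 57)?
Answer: -2882/445 ≈ -6.4764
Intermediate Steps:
(-3337 + 455)/(1*388 + 57) = -2882/(388 + 57) = -2882/445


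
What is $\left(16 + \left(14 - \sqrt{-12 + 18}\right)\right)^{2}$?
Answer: $\left(30 - \sqrt{6}\right)^{2} \approx 759.03$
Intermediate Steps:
$\left(16 + \left(14 - \sqrt{-12 + 18}\right)\right)^{2} = \left(16 + \left(14 - \sqrt{6}\right)\right)^{2} = \left(30 - \sqrt{6}\right)^{2}$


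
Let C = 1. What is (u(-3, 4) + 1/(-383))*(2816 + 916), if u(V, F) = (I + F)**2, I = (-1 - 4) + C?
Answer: -3732/383 ≈ -9.7441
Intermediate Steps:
I = -4 (I = (-1 - 4) + 1 = -5 + 1 = -4)
u(V, F) = (-4 + F)**2
(u(-3, 4) + 1/(-383))*(2816 + 916) = ((-4 + 4)**2 + 1/(-383))*(2816 + 916) = (0**2 - 1/383)*3732 = (0 - 1/383)*3732 = -1/383*3732 = -3732/383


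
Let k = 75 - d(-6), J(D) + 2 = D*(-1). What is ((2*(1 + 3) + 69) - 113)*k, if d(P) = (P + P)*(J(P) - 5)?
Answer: -2268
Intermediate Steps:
J(D) = -2 - D (J(D) = -2 + D*(-1) = -2 - D)
d(P) = 2*P*(-7 - P) (d(P) = (P + P)*((-2 - P) - 5) = (2*P)*(-7 - P) = 2*P*(-7 - P))
k = 63 (k = 75 - (-2)*(-6)*(7 - 6) = 75 - (-2)*(-6) = 75 - 1*12 = 75 - 12 = 63)
((2*(1 + 3) + 69) - 113)*k = ((2*(1 + 3) + 69) - 113)*63 = ((2*4 + 69) - 113)*63 = ((8 + 69) - 113)*63 = (77 - 113)*63 = -36*63 = -2268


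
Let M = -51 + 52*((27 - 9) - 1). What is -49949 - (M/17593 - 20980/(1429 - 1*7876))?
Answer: -5665693495870/113422071 ≈ -49952.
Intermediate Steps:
M = 833 (M = -51 + 52*(18 - 1) = -51 + 52*17 = -51 + 884 = 833)
-49949 - (M/17593 - 20980/(1429 - 1*7876)) = -49949 - (833/17593 - 20980/(1429 - 1*7876)) = -49949 - (833*(1/17593) - 20980/(1429 - 7876)) = -49949 - (833/17593 - 20980/(-6447)) = -49949 - (833/17593 - 20980*(-1/6447)) = -49949 - (833/17593 + 20980/6447) = -49949 - 1*374471491/113422071 = -49949 - 374471491/113422071 = -5665693495870/113422071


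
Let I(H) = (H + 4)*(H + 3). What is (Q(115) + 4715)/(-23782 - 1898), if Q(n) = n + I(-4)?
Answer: -161/856 ≈ -0.18808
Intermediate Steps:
I(H) = (3 + H)*(4 + H) (I(H) = (4 + H)*(3 + H) = (3 + H)*(4 + H))
Q(n) = n (Q(n) = n + (12 + (-4)² + 7*(-4)) = n + (12 + 16 - 28) = n + 0 = n)
(Q(115) + 4715)/(-23782 - 1898) = (115 + 4715)/(-23782 - 1898) = 4830/(-25680) = 4830*(-1/25680) = -161/856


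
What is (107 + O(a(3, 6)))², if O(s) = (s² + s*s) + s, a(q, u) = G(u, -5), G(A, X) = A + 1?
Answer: 44944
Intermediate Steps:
G(A, X) = 1 + A
a(q, u) = 1 + u
O(s) = s + 2*s² (O(s) = (s² + s²) + s = 2*s² + s = s + 2*s²)
(107 + O(a(3, 6)))² = (107 + (1 + 6)*(1 + 2*(1 + 6)))² = (107 + 7*(1 + 2*7))² = (107 + 7*(1 + 14))² = (107 + 7*15)² = (107 + 105)² = 212² = 44944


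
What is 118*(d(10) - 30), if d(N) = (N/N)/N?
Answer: -17641/5 ≈ -3528.2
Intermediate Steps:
d(N) = 1/N
118*(d(10) - 30) = 118*(1/10 - 30) = 118*(⅒ - 30) = 118*(-299/10) = -17641/5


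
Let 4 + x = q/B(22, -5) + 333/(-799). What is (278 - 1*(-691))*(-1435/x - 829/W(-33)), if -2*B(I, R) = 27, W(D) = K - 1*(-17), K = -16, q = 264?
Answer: -25695569904/34477 ≈ -7.4530e+5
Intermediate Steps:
W(D) = 1 (W(D) = -16 - 1*(-17) = -16 + 17 = 1)
B(I, R) = -27/2 (B(I, R) = -½*27 = -27/2)
x = -172385/7191 (x = -4 + (264/(-27/2) + 333/(-799)) = -4 + (264*(-2/27) + 333*(-1/799)) = -4 + (-176/9 - 333/799) = -4 - 143621/7191 = -172385/7191 ≈ -23.972)
(278 - 1*(-691))*(-1435/x - 829/W(-33)) = (278 - 1*(-691))*(-1435/(-172385/7191) - 829/1) = (278 + 691)*(-1435*(-7191/172385) - 829*1) = 969*(2063817/34477 - 829) = 969*(-26517616/34477) = -25695569904/34477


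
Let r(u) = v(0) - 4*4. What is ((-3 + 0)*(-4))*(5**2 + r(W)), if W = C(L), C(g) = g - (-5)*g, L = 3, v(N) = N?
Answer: 108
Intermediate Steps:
C(g) = 6*g (C(g) = g + 5*g = 6*g)
W = 18 (W = 6*3 = 18)
r(u) = -16 (r(u) = 0 - 4*4 = 0 - 16 = -16)
((-3 + 0)*(-4))*(5**2 + r(W)) = ((-3 + 0)*(-4))*(5**2 - 16) = (-3*(-4))*(25 - 16) = 12*9 = 108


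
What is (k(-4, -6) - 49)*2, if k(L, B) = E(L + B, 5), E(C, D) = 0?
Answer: -98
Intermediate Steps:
k(L, B) = 0
(k(-4, -6) - 49)*2 = (0 - 49)*2 = -49*2 = -98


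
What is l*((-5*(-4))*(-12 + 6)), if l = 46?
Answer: -5520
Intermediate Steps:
l*((-5*(-4))*(-12 + 6)) = 46*((-5*(-4))*(-12 + 6)) = 46*(20*(-6)) = 46*(-120) = -5520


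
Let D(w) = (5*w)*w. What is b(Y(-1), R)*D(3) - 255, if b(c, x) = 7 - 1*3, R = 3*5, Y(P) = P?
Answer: -75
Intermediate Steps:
R = 15
b(c, x) = 4 (b(c, x) = 7 - 3 = 4)
D(w) = 5*w²
b(Y(-1), R)*D(3) - 255 = 4*(5*3²) - 255 = 4*(5*9) - 255 = 4*45 - 255 = 180 - 255 = -75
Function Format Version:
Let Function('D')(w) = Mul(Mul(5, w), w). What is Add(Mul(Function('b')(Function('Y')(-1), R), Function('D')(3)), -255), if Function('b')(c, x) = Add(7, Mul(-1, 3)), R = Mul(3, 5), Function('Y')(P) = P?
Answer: -75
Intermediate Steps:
R = 15
Function('b')(c, x) = 4 (Function('b')(c, x) = Add(7, -3) = 4)
Function('D')(w) = Mul(5, Pow(w, 2))
Add(Mul(Function('b')(Function('Y')(-1), R), Function('D')(3)), -255) = Add(Mul(4, Mul(5, Pow(3, 2))), -255) = Add(Mul(4, Mul(5, 9)), -255) = Add(Mul(4, 45), -255) = Add(180, -255) = -75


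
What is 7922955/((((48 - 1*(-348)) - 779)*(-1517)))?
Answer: 7922955/581011 ≈ 13.636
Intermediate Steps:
7922955/((((48 - 1*(-348)) - 779)*(-1517))) = 7922955/((((48 + 348) - 779)*(-1517))) = 7922955/(((396 - 779)*(-1517))) = 7922955/((-383*(-1517))) = 7922955/581011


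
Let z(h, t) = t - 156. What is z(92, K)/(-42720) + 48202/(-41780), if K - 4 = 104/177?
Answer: -567745042/493620255 ≈ -1.1502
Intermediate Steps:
K = 812/177 (K = 4 + 104/177 = 812/177 ≈ 4.5876)
z(h, t) = -156 + t
z(92, K)/(-42720) + 48202/(-41780) = (-156 + 812/177)/(-42720) + 48202/(-41780) = -26800/177*(-1/42720) + 48202*(-1/41780) = 335/94518 - 24101/20890 = -567745042/493620255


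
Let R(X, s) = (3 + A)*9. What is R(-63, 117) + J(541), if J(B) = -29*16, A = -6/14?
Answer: -3086/7 ≈ -440.86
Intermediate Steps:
A = -3/7 (A = -6*1/14 = -3/7 ≈ -0.42857)
J(B) = -464
R(X, s) = 162/7 (R(X, s) = (3 - 3/7)*9 = (18/7)*9 = 162/7)
R(-63, 117) + J(541) = 162/7 - 464 = -3086/7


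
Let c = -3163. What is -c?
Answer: 3163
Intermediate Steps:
-c = -1*(-3163) = 3163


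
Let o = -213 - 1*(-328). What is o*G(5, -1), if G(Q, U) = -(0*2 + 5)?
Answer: -575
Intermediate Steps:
o = 115 (o = -213 + 328 = 115)
G(Q, U) = -5 (G(Q, U) = -(0 + 5) = -1*5 = -5)
o*G(5, -1) = 115*(-5) = -575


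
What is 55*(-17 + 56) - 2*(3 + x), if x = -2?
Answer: 2143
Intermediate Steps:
55*(-17 + 56) - 2*(3 + x) = 55*(-17 + 56) - 2*(3 - 2) = 55*39 - 2*1 = 2145 - 2 = 2143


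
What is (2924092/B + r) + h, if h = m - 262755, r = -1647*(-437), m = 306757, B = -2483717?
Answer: 1896913581205/2483717 ≈ 7.6374e+5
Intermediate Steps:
r = 719739
h = 44002 (h = 306757 - 262755 = 44002)
(2924092/B + r) + h = (2924092/(-2483717) + 719739) + 44002 = (2924092*(-1/2483717) + 719739) + 44002 = (-2924092/2483717 + 719739) + 44002 = 1787625065771/2483717 + 44002 = 1896913581205/2483717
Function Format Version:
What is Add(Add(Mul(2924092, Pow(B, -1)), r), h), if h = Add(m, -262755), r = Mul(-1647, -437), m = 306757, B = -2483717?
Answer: Rational(1896913581205, 2483717) ≈ 7.6374e+5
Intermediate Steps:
r = 719739
h = 44002 (h = Add(306757, -262755) = 44002)
Add(Add(Mul(2924092, Pow(B, -1)), r), h) = Add(Add(Mul(2924092, Pow(-2483717, -1)), 719739), 44002) = Add(Add(Mul(2924092, Rational(-1, 2483717)), 719739), 44002) = Add(Add(Rational(-2924092, 2483717), 719739), 44002) = Add(Rational(1787625065771, 2483717), 44002) = Rational(1896913581205, 2483717)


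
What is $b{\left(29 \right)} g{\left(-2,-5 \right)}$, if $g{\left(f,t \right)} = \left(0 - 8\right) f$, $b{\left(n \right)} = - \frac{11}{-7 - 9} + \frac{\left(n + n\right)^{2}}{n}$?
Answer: $1867$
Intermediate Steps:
$b{\left(n \right)} = \frac{11}{16} + 4 n$ ($b{\left(n \right)} = - \frac{11}{-7 - 9} + \frac{\left(2 n\right)^{2}}{n} = - \frac{11}{-16} + \frac{4 n^{2}}{n} = \left(-11\right) \left(- \frac{1}{16}\right) + 4 n = \frac{11}{16} + 4 n$)
$g{\left(f,t \right)} = - 8 f$ ($g{\left(f,t \right)} = \left(0 - 8\right) f = - 8 f$)
$b{\left(29 \right)} g{\left(-2,-5 \right)} = \left(\frac{11}{16} + 4 \cdot 29\right) \left(\left(-8\right) \left(-2\right)\right) = \left(\frac{11}{16} + 116\right) 16 = \frac{1867}{16} \cdot 16 = 1867$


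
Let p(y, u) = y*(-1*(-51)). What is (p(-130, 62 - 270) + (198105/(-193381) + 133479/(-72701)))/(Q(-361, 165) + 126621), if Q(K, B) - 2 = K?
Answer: -46625666115567/887558229065611 ≈ -0.052532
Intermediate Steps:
Q(K, B) = 2 + K
p(y, u) = 51*y (p(y, u) = y*51 = 51*y)
(p(-130, 62 - 270) + (198105/(-193381) + 133479/(-72701)))/(Q(-361, 165) + 126621) = (51*(-130) + (198105/(-193381) + 133479/(-72701)))/((2 - 361) + 126621) = (-6630 + (198105*(-1/193381) + 133479*(-1/72701)))/(-359 + 126621) = (-6630 + (-198105/193381 - 133479/72701))/126262 = (-6630 - 40214734104/14058992081)*(1/126262) = -93251332231134/14058992081*1/126262 = -46625666115567/887558229065611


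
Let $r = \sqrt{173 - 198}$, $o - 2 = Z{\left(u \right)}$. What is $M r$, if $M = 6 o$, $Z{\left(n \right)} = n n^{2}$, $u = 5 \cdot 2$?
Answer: $30060 i \approx 30060.0 i$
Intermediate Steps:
$u = 10$
$Z{\left(n \right)} = n^{3}$
$o = 1002$ ($o = 2 + 10^{3} = 2 + 1000 = 1002$)
$M = 6012$ ($M = 6 \cdot 1002 = 6012$)
$r = 5 i$ ($r = \sqrt{-25} = 5 i \approx 5.0 i$)
$M r = 6012 \cdot 5 i = 30060 i$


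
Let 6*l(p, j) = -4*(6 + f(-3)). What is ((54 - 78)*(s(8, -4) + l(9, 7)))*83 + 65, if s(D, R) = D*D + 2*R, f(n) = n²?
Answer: -91567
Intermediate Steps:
l(p, j) = -10 (l(p, j) = (-4*(6 + (-3)²))/6 = (-4*(6 + 9))/6 = (-4*15)/6 = (⅙)*(-60) = -10)
s(D, R) = D² + 2*R
((54 - 78)*(s(8, -4) + l(9, 7)))*83 + 65 = ((54 - 78)*((8² + 2*(-4)) - 10))*83 + 65 = -24*((64 - 8) - 10)*83 + 65 = -24*(56 - 10)*83 + 65 = -24*46*83 + 65 = -1104*83 + 65 = -91632 + 65 = -91567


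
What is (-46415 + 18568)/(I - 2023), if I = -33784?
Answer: 27847/35807 ≈ 0.77770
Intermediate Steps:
(-46415 + 18568)/(I - 2023) = (-46415 + 18568)/(-33784 - 2023) = -27847/(-35807) = -27847*(-1/35807) = 27847/35807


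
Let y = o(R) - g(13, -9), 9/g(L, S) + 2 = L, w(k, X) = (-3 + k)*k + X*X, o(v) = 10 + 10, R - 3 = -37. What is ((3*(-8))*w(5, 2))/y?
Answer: -3696/211 ≈ -17.517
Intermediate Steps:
R = -34 (R = 3 - 37 = -34)
o(v) = 20
w(k, X) = X² + k*(-3 + k) (w(k, X) = k*(-3 + k) + X² = X² + k*(-3 + k))
g(L, S) = 9/(-2 + L)
y = 211/11 (y = 20 - 9/(-2 + 13) = 20 - 9/11 = 211/11 ≈ 19.182)
((3*(-8))*w(5, 2))/y = ((3*(-8))*(2² + 5² - 3*5))/(211/11) = -24*(4 + 25 - 15)*(11/211) = -24*14*(11/211) = -336*11/211 = -3696/211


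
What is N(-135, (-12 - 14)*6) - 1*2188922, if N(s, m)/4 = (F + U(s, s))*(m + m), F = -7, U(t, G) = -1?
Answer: -2178938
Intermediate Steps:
N(s, m) = -64*m (N(s, m) = 4*((-7 - 1)*(m + m)) = 4*(-16*m) = -64*m)
N(-135, (-12 - 14)*6) - 1*2188922 = -64*(-12 - 14)*6 - 1*2188922 = -(-1664)*6 - 2188922 = -64*(-156) - 2188922 = 9984 - 2188922 = -2178938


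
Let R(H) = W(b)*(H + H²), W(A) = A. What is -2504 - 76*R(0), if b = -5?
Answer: -2504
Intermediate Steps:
R(H) = -5*H - 5*H² (R(H) = -5*(H + H²) = -5*H - 5*H²)
-2504 - 76*R(0) = -2504 - 76*(-5*0*(1 + 0)) = -2504 - 76*(-5*0*1) = -2504 - 76*0 = -2504 - 1*0 = -2504 + 0 = -2504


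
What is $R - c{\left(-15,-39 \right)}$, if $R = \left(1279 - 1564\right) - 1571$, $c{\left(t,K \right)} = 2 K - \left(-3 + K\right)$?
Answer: $-1820$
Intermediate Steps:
$c{\left(t,K \right)} = 3 + K$
$R = -1856$ ($R = -285 - 1571 = -1856$)
$R - c{\left(-15,-39 \right)} = -1856 - \left(3 - 39\right) = -1856 - -36 = -1856 + 36 = -1820$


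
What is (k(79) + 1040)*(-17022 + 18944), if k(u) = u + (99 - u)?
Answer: 2189158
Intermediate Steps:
k(u) = 99
(k(79) + 1040)*(-17022 + 18944) = (99 + 1040)*(-17022 + 18944) = 1139*1922 = 2189158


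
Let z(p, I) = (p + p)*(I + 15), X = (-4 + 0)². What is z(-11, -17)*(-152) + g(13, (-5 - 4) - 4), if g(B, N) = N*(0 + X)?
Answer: -6896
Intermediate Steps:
X = 16 (X = (-4)² = 16)
g(B, N) = 16*N (g(B, N) = N*(0 + 16) = N*16 = 16*N)
z(p, I) = 2*p*(15 + I) (z(p, I) = (2*p)*(15 + I) = 2*p*(15 + I))
z(-11, -17)*(-152) + g(13, (-5 - 4) - 4) = (2*(-11)*(15 - 17))*(-152) + 16*((-5 - 4) - 4) = (2*(-11)*(-2))*(-152) + 16*(-9 - 4) = 44*(-152) + 16*(-13) = -6688 - 208 = -6896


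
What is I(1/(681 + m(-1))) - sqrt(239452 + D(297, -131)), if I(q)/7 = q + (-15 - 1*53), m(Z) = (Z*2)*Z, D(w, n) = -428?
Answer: -325101/683 - 4*sqrt(14939) ≈ -964.89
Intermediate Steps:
m(Z) = 2*Z**2 (m(Z) = (2*Z)*Z = 2*Z**2)
I(q) = -476 + 7*q (I(q) = 7*(q + (-15 - 1*53)) = 7*(q + (-15 - 53)) = 7*(q - 68) = 7*(-68 + q) = -476 + 7*q)
I(1/(681 + m(-1))) - sqrt(239452 + D(297, -131)) = (-476 + 7/(681 + 2*(-1)**2)) - sqrt(239452 - 428) = (-476 + 7/(681 + 2*1)) - sqrt(239024) = (-476 + 7/(681 + 2)) - 4*sqrt(14939) = (-476 + 7/683) - 4*sqrt(14939) = -325101/683 - 4*sqrt(14939)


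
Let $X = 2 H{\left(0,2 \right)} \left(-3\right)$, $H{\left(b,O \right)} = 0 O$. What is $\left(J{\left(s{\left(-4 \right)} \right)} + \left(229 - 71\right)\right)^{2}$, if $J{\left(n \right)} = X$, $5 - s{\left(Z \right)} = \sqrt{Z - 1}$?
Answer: $24964$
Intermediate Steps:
$H{\left(b,O \right)} = 0$
$s{\left(Z \right)} = 5 - \sqrt{-1 + Z}$ ($s{\left(Z \right)} = 5 - \sqrt{Z - 1} = 5 - \sqrt{-1 + Z}$)
$X = 0$ ($X = 2 \cdot 0 \left(-3\right) = 0 \left(-3\right) = 0$)
$J{\left(n \right)} = 0$
$\left(J{\left(s{\left(-4 \right)} \right)} + \left(229 - 71\right)\right)^{2} = \left(0 + \left(229 - 71\right)\right)^{2} = \left(0 + 158\right)^{2} = 158^{2} = 24964$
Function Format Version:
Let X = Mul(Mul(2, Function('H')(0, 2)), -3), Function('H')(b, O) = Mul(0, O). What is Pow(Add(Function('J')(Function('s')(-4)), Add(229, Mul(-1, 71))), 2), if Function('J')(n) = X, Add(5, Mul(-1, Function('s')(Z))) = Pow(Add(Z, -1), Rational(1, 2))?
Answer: 24964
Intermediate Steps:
Function('H')(b, O) = 0
Function('s')(Z) = Add(5, Mul(-1, Pow(Add(-1, Z), Rational(1, 2)))) (Function('s')(Z) = Add(5, Mul(-1, Pow(Add(Z, -1), Rational(1, 2)))) = Add(5, Mul(-1, Pow(Add(-1, Z), Rational(1, 2)))))
X = 0 (X = Mul(Mul(2, 0), -3) = Mul(0, -3) = 0)
Function('J')(n) = 0
Pow(Add(Function('J')(Function('s')(-4)), Add(229, Mul(-1, 71))), 2) = Pow(Add(0, Add(229, Mul(-1, 71))), 2) = Pow(Add(0, Add(229, -71)), 2) = Pow(Add(0, 158), 2) = Pow(158, 2) = 24964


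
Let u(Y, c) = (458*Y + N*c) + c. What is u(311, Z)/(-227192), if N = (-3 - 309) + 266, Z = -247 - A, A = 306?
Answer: -167323/227192 ≈ -0.73648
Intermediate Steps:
Z = -553 (Z = -247 - 1*306 = -247 - 306 = -553)
N = -46 (N = -312 + 266 = -46)
u(Y, c) = -45*c + 458*Y (u(Y, c) = (458*Y - 46*c) + c = (-46*c + 458*Y) + c = -45*c + 458*Y)
u(311, Z)/(-227192) = (-45*(-553) + 458*311)/(-227192) = (24885 + 142438)*(-1/227192) = 167323*(-1/227192) = -167323/227192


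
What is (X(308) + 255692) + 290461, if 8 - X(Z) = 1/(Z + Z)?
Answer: 336435175/616 ≈ 5.4616e+5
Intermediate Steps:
X(Z) = 8 - 1/(2*Z) (X(Z) = 8 - 1/(Z + Z) = 8 - 1/(2*Z))
(X(308) + 255692) + 290461 = ((8 - ½/308) + 255692) + 290461 = ((8 - ½*1/308) + 255692) + 290461 = ((8 - 1/616) + 255692) + 290461 = (4927/616 + 255692) + 290461 = 157511199/616 + 290461 = 336435175/616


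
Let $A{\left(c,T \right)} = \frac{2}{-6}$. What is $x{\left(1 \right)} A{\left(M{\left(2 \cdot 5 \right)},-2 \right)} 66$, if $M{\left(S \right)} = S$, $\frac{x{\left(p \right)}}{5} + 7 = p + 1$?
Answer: $550$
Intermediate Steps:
$x{\left(p \right)} = -30 + 5 p$ ($x{\left(p \right)} = -35 + 5 \left(p + 1\right) = -35 + 5 \left(1 + p\right) = -35 + \left(5 + 5 p\right) = -30 + 5 p$)
$A{\left(c,T \right)} = - \frac{1}{3}$ ($A{\left(c,T \right)} = 2 \left(- \frac{1}{6}\right) = - \frac{1}{3}$)
$x{\left(1 \right)} A{\left(M{\left(2 \cdot 5 \right)},-2 \right)} 66 = \left(-30 + 5 \cdot 1\right) \left(- \frac{1}{3}\right) 66 = \left(-30 + 5\right) \left(- \frac{1}{3}\right) 66 = \left(-25\right) \left(- \frac{1}{3}\right) 66 = \frac{25}{3} \cdot 66 = 550$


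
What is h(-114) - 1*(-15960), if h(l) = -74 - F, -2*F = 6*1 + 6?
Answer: 15892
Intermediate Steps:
F = -6 (F = -(6*1 + 6)/2 = -(6 + 6)/2 = -½*12 = -6)
h(l) = -68 (h(l) = -74 - 1*(-6) = -74 + 6 = -68)
h(-114) - 1*(-15960) = -68 - 1*(-15960) = -68 + 15960 = 15892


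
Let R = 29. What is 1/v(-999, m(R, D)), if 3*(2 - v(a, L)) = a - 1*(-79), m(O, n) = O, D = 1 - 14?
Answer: 3/926 ≈ 0.0032397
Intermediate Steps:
D = -13
v(a, L) = -73/3 - a/3 (v(a, L) = 2 - (a - 1*(-79))/3 = 2 - (a + 79)/3 = 2 - (79 + a)/3 = 2 + (-79/3 - a/3) = -73/3 - a/3)
1/v(-999, m(R, D)) = 1/(-73/3 - 1/3*(-999)) = 1/(-73/3 + 333) = 1/(926/3) = 3/926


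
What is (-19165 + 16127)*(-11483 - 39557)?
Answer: 155059520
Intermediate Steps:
(-19165 + 16127)*(-11483 - 39557) = -3038*(-51040) = 155059520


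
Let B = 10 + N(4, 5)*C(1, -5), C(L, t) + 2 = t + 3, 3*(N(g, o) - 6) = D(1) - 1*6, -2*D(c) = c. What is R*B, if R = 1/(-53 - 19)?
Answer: 2/27 ≈ 0.074074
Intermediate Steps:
D(c) = -c/2
N(g, o) = 23/6 (N(g, o) = 6 + (-½*1 - 1*6)/3 = 6 + (-½ - 6)/3 = 6 + (⅓)*(-13/2) = 6 - 13/6 = 23/6)
C(L, t) = 1 + t (C(L, t) = -2 + (t + 3) = -2 + (3 + t) = 1 + t)
R = -1/72 (R = 1/(-72) = -1/72 ≈ -0.013889)
B = -16/3 (B = 10 + 23*(1 - 5)/6 = 10 + (23/6)*(-4) = 10 - 46/3 = -16/3 ≈ -5.3333)
R*B = -1/72*(-16/3) = 2/27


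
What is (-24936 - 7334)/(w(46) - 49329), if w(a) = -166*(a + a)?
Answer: 32270/64601 ≈ 0.49953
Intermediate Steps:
w(a) = -332*a
(-24936 - 7334)/(w(46) - 49329) = (-24936 - 7334)/(-332*46 - 49329) = -32270/(-15272 - 49329) = -32270/(-64601) = -32270*(-1/64601) = 32270/64601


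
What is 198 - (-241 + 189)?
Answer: 250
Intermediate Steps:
198 - (-241 + 189) = 198 - 1*(-52) = 198 + 52 = 250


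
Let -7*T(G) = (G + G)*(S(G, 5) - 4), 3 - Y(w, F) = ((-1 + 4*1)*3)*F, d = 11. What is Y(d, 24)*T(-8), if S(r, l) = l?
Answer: -3408/7 ≈ -486.86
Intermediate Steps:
Y(w, F) = 3 - 9*F (Y(w, F) = 3 - (-1 + 4*1)*3*F = 3 - (-1 + 4)*3*F = 3 - 3*3*F = 3 - 9*F)
T(G) = -2*G/7 (T(G) = -(G + G)*(5 - 4)/7 = -2*G/7)
Y(d, 24)*T(-8) = (3 - 9*24)*(-2/7*(-8)) = (3 - 216)*(16/7) = -213*16/7 = -3408/7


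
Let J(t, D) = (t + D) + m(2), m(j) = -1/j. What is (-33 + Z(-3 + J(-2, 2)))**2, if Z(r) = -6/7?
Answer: 56169/49 ≈ 1146.3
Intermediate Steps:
J(t, D) = -1/2 + D + t (J(t, D) = (t + D) - 1/2 = (D + t) - 1*1/2 = (D + t) - 1/2 = -1/2 + D + t)
Z(r) = -6/7 (Z(r) = -6*1/7 = -6/7)
(-33 + Z(-3 + J(-2, 2)))**2 = (-33 - 6/7)**2 = (-237/7)**2 = 56169/49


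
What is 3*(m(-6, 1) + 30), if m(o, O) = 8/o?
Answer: 86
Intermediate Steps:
3*(m(-6, 1) + 30) = 3*(8/(-6) + 30) = 3*(8*(-⅙) + 30) = 3*(-4/3 + 30) = 3*(86/3) = 86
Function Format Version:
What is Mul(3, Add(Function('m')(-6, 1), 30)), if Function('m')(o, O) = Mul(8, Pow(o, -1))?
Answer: 86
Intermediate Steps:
Mul(3, Add(Function('m')(-6, 1), 30)) = Mul(3, Add(Mul(8, Pow(-6, -1)), 30)) = Mul(3, Add(Mul(8, Rational(-1, 6)), 30)) = Mul(3, Add(Rational(-4, 3), 30)) = Mul(3, Rational(86, 3)) = 86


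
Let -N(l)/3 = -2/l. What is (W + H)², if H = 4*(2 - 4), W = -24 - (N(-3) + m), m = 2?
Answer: 1024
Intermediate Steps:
N(l) = 6/l (N(l) = -(-6)/l = 6/l)
W = -24 (W = -24 - (6/(-3) + 2) = -24 - (6*(-⅓) + 2) = -24 - (-2 + 2) = -24 - 1*0 = -24 + 0 = -24)
H = -8 (H = 4*(-2) = -8)
(W + H)² = (-24 - 8)² = (-32)² = 1024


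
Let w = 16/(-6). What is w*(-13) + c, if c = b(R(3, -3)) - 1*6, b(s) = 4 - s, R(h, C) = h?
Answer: 89/3 ≈ 29.667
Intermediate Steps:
w = -8/3 (w = 16*(-1/6) = -8/3 ≈ -2.6667)
c = -5 (c = (4 - 1*3) - 1*6 = (4 - 3) - 6 = 1 - 6 = -5)
w*(-13) + c = -8/3*(-13) - 5 = 104/3 - 5 = 89/3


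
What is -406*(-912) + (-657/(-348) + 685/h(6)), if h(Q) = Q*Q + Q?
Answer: 902026921/2436 ≈ 3.7029e+5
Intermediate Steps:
h(Q) = Q + Q² (h(Q) = Q² + Q = Q + Q²)
-406*(-912) + (-657/(-348) + 685/h(6)) = -406*(-912) + (-657/(-348) + 685/((6*(1 + 6)))) = 370272 + (-657*(-1/348) + 685/((6*7))) = 370272 + (219/116 + 685/42) = 370272 + 44329/2436 = 902026921/2436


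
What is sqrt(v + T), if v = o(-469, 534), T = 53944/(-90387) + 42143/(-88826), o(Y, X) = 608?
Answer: sqrt(35925430541404775338)/243294414 ≈ 24.636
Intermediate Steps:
T = -781891735/729883242 (T = 53944*(-1/90387) + 42143*(-1/88826) = -4904/8217 - 42143/88826 = -781891735/729883242 ≈ -1.0713)
v = 608
sqrt(v + T) = sqrt(608 - 781891735/729883242) = sqrt(442987119401/729883242) = sqrt(35925430541404775338)/243294414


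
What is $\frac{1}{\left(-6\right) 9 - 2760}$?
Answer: $- \frac{1}{2814} \approx -0.00035537$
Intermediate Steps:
$\frac{1}{\left(-6\right) 9 - 2760} = \frac{1}{-54 - 2760} = \frac{1}{-2814} = - \frac{1}{2814}$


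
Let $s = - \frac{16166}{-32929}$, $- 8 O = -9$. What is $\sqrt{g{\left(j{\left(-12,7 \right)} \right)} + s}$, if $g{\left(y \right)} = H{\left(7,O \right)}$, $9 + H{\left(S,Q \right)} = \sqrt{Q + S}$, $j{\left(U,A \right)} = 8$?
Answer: $\frac{\sqrt{-36906164620 + 1084319041 \sqrt{130}}}{65858} \approx 2.3788 i$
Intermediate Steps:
$O = \frac{9}{8}$ ($O = \left(- \frac{1}{8}\right) \left(-9\right) = \frac{9}{8} \approx 1.125$)
$H{\left(S,Q \right)} = -9 + \sqrt{Q + S}$
$s = \frac{16166}{32929}$ ($s = \left(-16166\right) \left(- \frac{1}{32929}\right) = \frac{16166}{32929} \approx 0.49093$)
$g{\left(y \right)} = -9 + \frac{\sqrt{130}}{4}$ ($g{\left(y \right)} = -9 + \sqrt{\frac{9}{8} + 7} = -9 + \sqrt{\frac{65}{8}} = -9 + \frac{\sqrt{130}}{4}$)
$\sqrt{g{\left(j{\left(-12,7 \right)} \right)} + s} = \sqrt{\left(-9 + \frac{\sqrt{130}}{4}\right) + \frac{16166}{32929}} = \sqrt{- \frac{280195}{32929} + \frac{\sqrt{130}}{4}}$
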